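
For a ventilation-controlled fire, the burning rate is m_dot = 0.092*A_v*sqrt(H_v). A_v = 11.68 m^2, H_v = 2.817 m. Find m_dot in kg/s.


sqrt(H_v) = 1.6784
m_dot = 0.092 * 11.68 * 1.6784 = 1.8035 kg/s

1.8035 kg/s


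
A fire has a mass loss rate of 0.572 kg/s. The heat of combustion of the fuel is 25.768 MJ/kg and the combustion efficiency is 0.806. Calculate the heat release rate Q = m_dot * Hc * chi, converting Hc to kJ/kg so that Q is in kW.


Hc = 25.768 MJ/kg = 25.768 * 1000 kJ/kg = 25768 kJ/kg
Q = 0.572 kg/s * 25768 kJ/kg * 0.806 = 11880 kW

11880 kW


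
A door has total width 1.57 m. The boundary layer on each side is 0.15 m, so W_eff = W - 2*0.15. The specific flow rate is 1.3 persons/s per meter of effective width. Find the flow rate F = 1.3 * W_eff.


W_eff = 1.57 - 0.30 = 1.27 m
F = 1.3 * 1.27 = 1.651 persons/s

1.651 persons/s


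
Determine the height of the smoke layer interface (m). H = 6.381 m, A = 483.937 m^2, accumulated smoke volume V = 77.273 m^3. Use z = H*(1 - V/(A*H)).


V/(A*H) = 0.025024
1 - 0.025024 = 0.97498
z = 6.381 * 0.97498 = 6.2213 m

6.2213 m


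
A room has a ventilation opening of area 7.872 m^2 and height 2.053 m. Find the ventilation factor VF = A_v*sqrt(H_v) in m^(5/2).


sqrt(H_v) = 1.4328
VF = 7.872 * 1.4328 = 11.279 m^(5/2)

11.279 m^(5/2)


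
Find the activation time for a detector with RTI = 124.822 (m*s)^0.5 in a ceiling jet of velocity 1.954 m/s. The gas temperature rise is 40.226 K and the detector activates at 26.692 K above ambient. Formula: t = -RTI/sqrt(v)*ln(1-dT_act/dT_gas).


dT_act/dT_gas = 0.66355
ln(1 - 0.66355) = -1.0893
t = -124.822 / sqrt(1.954) * -1.0893 = 97.270 s

97.270 s


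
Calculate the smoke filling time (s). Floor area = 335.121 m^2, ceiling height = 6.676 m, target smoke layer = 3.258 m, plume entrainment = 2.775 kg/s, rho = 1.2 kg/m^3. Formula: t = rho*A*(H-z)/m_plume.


H - z = 3.418 m
t = 1.2 * 335.121 * 3.418 / 2.775 = 495.33 s

495.33 s


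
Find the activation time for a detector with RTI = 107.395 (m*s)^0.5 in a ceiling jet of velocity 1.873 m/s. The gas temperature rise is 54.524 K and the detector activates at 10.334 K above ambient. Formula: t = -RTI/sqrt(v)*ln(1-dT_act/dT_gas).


dT_act/dT_gas = 0.18953
ln(1 - 0.18953) = -0.21014
t = -107.395 / sqrt(1.873) * -0.21014 = 16.490 s

16.490 s


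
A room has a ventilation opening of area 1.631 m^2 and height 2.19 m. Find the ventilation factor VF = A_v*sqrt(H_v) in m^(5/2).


sqrt(H_v) = 1.4799
VF = 1.631 * 1.4799 = 2.4137 m^(5/2)

2.4137 m^(5/2)


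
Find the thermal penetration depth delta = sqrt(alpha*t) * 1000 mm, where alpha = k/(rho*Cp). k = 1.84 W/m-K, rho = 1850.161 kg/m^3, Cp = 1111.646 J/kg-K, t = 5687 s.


alpha = 1.84 / (1850.161 * 1111.646) = 8.9463e-07 m^2/s
alpha * t = 0.0050877
delta = sqrt(0.0050877) * 1000 = 71.328 mm

71.328 mm


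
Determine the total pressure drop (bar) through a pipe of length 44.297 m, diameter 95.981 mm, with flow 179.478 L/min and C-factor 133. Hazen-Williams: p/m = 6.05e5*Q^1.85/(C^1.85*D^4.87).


Q^1.85 = 14788
C^1.85 = 8494.3
D^4.87 = 4.5003e+09
p/m = 0.00023405 bar/m
p_total = 0.00023405 * 44.297 = 0.010368 bar

0.010368 bar


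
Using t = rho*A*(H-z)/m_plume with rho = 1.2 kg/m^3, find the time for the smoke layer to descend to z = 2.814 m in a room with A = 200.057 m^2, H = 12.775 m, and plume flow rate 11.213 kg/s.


H - z = 9.961 m
t = 1.2 * 200.057 * 9.961 / 11.213 = 213.26 s

213.26 s


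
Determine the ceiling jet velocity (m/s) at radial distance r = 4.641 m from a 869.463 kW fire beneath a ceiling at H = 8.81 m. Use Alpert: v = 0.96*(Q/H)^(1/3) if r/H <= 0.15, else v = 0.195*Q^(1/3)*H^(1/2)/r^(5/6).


r/H = 4.641 / 8.81 = 0.52679
r/H > 0.15, so v = 0.195*Q^(1/3)*H^(1/2)/r^(5/6)
Q^(1/3) = 9.5444
H^(1/2) = 2.9682
r^(5/6) = 3.5934
v = 0.195 * 9.5444 * 2.9682 / 3.5934 = 1.5373 m/s

1.5373 m/s


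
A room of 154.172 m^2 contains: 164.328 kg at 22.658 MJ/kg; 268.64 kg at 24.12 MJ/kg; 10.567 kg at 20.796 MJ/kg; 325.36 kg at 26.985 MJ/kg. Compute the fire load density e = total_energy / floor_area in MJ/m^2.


Total energy = 164.328*22.658 + 268.64*24.12 + 10.567*20.796 + 325.36*26.985
= 3723.344 + 6479.597 + 219.7513 + 8779.840
= 19202.53 MJ
e = 19202.53 / 154.172 = 124.55 MJ/m^2

124.55 MJ/m^2


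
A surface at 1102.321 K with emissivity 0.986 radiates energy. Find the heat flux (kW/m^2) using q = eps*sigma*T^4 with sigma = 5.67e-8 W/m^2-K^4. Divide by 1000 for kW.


T^4 = 1.4765e+12
q = 0.986 * 5.67e-8 * 1.4765e+12 / 1000 = 82.545 kW/m^2

82.545 kW/m^2


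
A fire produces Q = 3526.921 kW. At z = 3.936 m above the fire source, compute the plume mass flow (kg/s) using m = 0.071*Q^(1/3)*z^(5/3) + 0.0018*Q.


Q^(1/3) = 15.222
z^(5/3) = 9.8120
First term = 0.071 * 15.222 * 9.8120 = 10.604
Second term = 0.0018 * 3526.921 = 6.3485
m = 16.953 kg/s

16.953 kg/s


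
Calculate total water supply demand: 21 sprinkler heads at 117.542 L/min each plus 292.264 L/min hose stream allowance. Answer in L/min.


Sprinkler demand = 21 * 117.542 = 2468.382 L/min
Total = 2468.382 + 292.264 = 2760.646 L/min

2760.646 L/min


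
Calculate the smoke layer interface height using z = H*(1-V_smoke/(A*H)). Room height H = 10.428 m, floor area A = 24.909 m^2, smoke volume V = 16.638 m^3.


V/(A*H) = 0.064054
1 - 0.064054 = 0.93595
z = 10.428 * 0.93595 = 9.7600 m

9.7600 m


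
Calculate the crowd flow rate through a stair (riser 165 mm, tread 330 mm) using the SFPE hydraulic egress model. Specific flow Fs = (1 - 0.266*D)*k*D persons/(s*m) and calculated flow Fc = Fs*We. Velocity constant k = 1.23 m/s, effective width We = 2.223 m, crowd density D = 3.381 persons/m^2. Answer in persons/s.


1 - 0.266*D = 1 - 0.266*3.381 = 0.10065
Fs = 0.10065 * 1.23 * 3.381 = 0.41858 persons/(s*m)
Fc = 0.41858 * 2.223 = 0.93051 persons/s

0.93051 persons/s


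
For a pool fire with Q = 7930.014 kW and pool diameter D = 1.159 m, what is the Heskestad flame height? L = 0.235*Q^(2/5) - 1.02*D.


Q^(2/5) = 36.284
0.235 * Q^(2/5) = 8.5266
1.02 * D = 1.1822
L = 7.3445 m

7.3445 m


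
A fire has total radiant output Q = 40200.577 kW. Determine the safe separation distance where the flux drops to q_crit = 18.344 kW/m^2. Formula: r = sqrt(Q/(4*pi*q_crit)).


4*pi*q_crit = 230.52
Q/(4*pi*q_crit) = 174.39
r = sqrt(174.39) = 13.206 m

13.206 m


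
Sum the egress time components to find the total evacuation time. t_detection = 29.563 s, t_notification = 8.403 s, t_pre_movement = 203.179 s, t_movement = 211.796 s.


Total = 29.563 + 8.403 + 203.179 + 211.796 = 452.941 s

452.941 s


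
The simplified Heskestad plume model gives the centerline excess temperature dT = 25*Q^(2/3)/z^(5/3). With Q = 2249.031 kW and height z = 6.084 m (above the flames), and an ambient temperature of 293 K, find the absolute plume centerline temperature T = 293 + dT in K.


Q^(2/3) = 171.66
z^(5/3) = 20.276
dT = 25 * 171.66 / 20.276 = 211.65 K
T = 293 + 211.65 = 504.65 K

504.65 K


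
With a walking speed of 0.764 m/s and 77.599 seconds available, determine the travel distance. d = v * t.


d = 0.764 * 77.599 = 59.286 m

59.286 m


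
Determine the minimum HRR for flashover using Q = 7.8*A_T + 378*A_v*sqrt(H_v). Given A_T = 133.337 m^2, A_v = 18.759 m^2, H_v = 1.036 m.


7.8*A_T = 1040.0
sqrt(H_v) = 1.0178
378*A_v*sqrt(H_v) = 7217.4
Q = 1040.0 + 7217.4 = 8257.4 kW

8257.4 kW


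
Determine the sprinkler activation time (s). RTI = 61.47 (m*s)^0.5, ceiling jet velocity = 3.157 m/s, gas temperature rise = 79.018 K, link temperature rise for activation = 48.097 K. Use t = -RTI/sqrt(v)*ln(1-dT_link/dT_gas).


dT_link/dT_gas = 0.60868
ln(1 - 0.60868) = -0.93824
t = -61.47 / sqrt(3.157) * -0.93824 = 32.459 s

32.459 s


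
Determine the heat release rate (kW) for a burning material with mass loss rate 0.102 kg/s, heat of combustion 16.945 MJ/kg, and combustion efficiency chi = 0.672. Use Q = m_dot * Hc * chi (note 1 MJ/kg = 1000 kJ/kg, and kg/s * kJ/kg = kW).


Hc = 16.945 MJ/kg = 16.945 * 1000 kJ/kg = 16945 kJ/kg
Q = 0.102 kg/s * 16945 kJ/kg * 0.672 = 1161.5 kW

1161.5 kW


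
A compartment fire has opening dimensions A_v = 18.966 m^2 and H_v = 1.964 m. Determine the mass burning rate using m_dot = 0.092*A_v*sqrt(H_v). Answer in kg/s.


sqrt(H_v) = 1.4014
m_dot = 0.092 * 18.966 * 1.4014 = 2.4453 kg/s

2.4453 kg/s


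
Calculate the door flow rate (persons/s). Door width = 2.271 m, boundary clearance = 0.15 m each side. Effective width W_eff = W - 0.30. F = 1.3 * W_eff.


W_eff = 2.271 - 0.30 = 1.971 m
F = 1.3 * 1.971 = 2.5623 persons/s

2.5623 persons/s


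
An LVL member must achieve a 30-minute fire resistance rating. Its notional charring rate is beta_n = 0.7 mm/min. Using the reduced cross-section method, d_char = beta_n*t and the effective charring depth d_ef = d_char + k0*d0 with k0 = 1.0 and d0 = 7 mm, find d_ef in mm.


d_char = 0.7 * 30 = 21 mm
d_ef = 21 + 1.0*7 = 28 mm

28 mm


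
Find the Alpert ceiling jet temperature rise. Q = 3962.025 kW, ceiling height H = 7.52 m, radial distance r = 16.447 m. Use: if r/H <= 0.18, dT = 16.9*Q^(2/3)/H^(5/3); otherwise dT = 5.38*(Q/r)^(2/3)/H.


r/H = 16.447 / 7.52 = 2.1871
r/H > 0.18, so dT = 5.38*(Q/r)^(2/3)/H
Q/r = 240.90
(Q/r)^(2/3) = 38.716
dT = 5.38 * 38.716 / 7.52 = 27.698 K

27.698 K


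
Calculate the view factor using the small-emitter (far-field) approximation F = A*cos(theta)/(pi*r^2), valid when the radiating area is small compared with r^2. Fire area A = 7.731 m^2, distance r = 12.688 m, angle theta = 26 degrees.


cos(26 deg) = 0.89879
pi*r^2 = 505.75
F = 7.731 * 0.89879 / 505.75 = 0.013739

0.013739


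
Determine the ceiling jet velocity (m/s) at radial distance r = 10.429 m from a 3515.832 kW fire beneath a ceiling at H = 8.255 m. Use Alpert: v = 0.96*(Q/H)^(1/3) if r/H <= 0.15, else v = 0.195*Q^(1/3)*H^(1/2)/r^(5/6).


r/H = 10.429 / 8.255 = 1.2634
r/H > 0.15, so v = 0.195*Q^(1/3)*H^(1/2)/r^(5/6)
Q^(1/3) = 15.206
H^(1/2) = 2.8732
r^(5/6) = 7.0556
v = 0.195 * 15.206 * 2.8732 / 7.0556 = 1.2074 m/s

1.2074 m/s


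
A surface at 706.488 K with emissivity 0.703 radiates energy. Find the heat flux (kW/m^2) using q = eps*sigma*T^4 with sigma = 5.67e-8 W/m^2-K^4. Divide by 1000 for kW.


T^4 = 2.4913e+11
q = 0.703 * 5.67e-8 * 2.4913e+11 / 1000 = 9.9302 kW/m^2

9.9302 kW/m^2


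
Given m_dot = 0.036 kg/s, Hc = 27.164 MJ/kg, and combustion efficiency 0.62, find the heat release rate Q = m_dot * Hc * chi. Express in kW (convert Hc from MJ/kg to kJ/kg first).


Hc = 27.164 MJ/kg = 27.164 * 1000 kJ/kg = 27164 kJ/kg
Q = 0.036 kg/s * 27164 kJ/kg * 0.62 = 606.30 kW

606.30 kW


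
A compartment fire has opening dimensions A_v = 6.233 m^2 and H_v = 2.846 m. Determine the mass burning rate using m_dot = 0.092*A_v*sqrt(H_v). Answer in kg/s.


sqrt(H_v) = 1.6870
m_dot = 0.092 * 6.233 * 1.6870 = 0.96739 kg/s

0.96739 kg/s


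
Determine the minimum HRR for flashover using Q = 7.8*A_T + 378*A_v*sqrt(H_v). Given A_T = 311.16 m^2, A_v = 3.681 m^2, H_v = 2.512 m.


7.8*A_T = 2427.048
sqrt(H_v) = 1.5849
378*A_v*sqrt(H_v) = 2205.3
Q = 2427.048 + 2205.3 = 4632.3 kW

4632.3 kW


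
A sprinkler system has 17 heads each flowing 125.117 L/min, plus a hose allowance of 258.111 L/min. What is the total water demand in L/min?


Sprinkler demand = 17 * 125.117 = 2126.989 L/min
Total = 2126.989 + 258.111 = 2385.1 L/min

2385.1 L/min


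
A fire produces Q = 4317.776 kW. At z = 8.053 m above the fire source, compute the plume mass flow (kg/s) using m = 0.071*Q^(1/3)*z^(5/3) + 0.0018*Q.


Q^(1/3) = 16.284
z^(5/3) = 32.354
First term = 0.071 * 16.284 * 32.354 = 37.406
Second term = 0.0018 * 4317.776 = 7.7720
m = 45.178 kg/s

45.178 kg/s


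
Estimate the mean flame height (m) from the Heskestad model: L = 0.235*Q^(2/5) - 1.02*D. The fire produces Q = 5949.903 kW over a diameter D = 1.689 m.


Q^(2/5) = 32.345
0.235 * Q^(2/5) = 7.6010
1.02 * D = 1.7228
L = 5.8782 m

5.8782 m


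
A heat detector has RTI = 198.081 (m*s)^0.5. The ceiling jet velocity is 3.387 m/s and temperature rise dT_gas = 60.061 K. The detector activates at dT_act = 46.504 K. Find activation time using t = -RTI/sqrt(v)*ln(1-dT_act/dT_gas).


dT_act/dT_gas = 0.77428
ln(1 - 0.77428) = -1.4885
t = -198.081 / sqrt(3.387) * -1.4885 = 160.20 s

160.20 s


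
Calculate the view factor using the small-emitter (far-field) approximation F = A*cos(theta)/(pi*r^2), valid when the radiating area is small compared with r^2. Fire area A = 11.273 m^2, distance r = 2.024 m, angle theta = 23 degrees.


cos(23 deg) = 0.92050
pi*r^2 = 12.870
F = 11.273 * 0.92050 / 12.870 = 0.80630

0.80630


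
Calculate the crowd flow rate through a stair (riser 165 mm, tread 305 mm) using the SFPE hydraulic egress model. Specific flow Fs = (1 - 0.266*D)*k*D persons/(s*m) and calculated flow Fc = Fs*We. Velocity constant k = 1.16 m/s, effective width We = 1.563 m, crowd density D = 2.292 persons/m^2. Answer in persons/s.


1 - 0.266*D = 1 - 0.266*2.292 = 0.39033
Fs = 0.39033 * 1.16 * 2.292 = 1.0378 persons/(s*m)
Fc = 1.0378 * 1.563 = 1.6220 persons/s

1.6220 persons/s


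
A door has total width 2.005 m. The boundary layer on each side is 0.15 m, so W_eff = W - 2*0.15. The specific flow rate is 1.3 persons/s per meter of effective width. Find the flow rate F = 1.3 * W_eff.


W_eff = 2.005 - 0.30 = 1.705 m
F = 1.3 * 1.705 = 2.2165 persons/s

2.2165 persons/s


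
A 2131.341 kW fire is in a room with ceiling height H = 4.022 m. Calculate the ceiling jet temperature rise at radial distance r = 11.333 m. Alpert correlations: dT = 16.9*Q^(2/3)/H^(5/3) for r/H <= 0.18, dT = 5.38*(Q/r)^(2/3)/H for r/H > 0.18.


r/H = 11.333 / 4.022 = 2.8178
r/H > 0.18, so dT = 5.38*(Q/r)^(2/3)/H
Q/r = 188.07
(Q/r)^(2/3) = 32.825
dT = 5.38 * 32.825 / 4.022 = 43.908 K

43.908 K


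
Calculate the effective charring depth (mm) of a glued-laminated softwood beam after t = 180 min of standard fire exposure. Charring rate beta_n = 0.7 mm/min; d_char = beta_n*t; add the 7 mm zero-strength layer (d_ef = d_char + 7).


d_char = 0.7 * 180 = 126 mm
d_ef = 126 + 1.0*7 = 133 mm

133 mm


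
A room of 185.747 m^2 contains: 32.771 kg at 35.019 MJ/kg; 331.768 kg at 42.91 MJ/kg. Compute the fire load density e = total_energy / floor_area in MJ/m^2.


Total energy = 32.771*35.019 + 331.768*42.91
= 1147.608 + 14236.16
= 15383.77 MJ
e = 15383.77 / 185.747 = 82.821 MJ/m^2

82.821 MJ/m^2


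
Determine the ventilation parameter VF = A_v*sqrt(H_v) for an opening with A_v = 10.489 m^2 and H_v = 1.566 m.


sqrt(H_v) = 1.2514
VF = 10.489 * 1.2514 = 13.126 m^(5/2)

13.126 m^(5/2)


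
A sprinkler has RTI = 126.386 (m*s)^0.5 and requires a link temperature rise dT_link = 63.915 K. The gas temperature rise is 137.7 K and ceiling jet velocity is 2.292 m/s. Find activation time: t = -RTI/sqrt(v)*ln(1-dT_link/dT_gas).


dT_link/dT_gas = 0.46416
ln(1 - 0.46416) = -0.62392
t = -126.386 / sqrt(2.292) * -0.62392 = 52.086 s

52.086 s


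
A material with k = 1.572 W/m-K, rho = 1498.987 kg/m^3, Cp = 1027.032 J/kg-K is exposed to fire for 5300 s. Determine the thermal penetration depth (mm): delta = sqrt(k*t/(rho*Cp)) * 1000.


alpha = 1.572 / (1498.987 * 1027.032) = 1.0211e-06 m^2/s
alpha * t = 0.0054119
delta = sqrt(0.0054119) * 1000 = 73.565 mm

73.565 mm


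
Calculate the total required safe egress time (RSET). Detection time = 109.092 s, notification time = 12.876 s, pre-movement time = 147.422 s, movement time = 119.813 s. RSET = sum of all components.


Total = 109.092 + 12.876 + 147.422 + 119.813 = 389.203 s

389.203 s


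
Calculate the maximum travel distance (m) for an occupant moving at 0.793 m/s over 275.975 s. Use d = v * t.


d = 0.793 * 275.975 = 218.85 m

218.85 m


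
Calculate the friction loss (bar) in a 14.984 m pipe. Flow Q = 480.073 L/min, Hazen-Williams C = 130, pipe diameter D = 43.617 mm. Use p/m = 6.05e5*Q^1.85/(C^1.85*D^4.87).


Q^1.85 = 91289
C^1.85 = 8143.2
D^4.87 = 9.6633e+07
p/m = 0.070187 bar/m
p_total = 0.070187 * 14.984 = 1.0517 bar

1.0517 bar


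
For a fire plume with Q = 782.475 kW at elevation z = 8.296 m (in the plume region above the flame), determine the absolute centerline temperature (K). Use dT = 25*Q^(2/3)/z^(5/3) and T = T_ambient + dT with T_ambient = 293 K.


Q^(2/3) = 84.914
z^(5/3) = 33.998
dT = 25 * 84.914 / 33.998 = 62.441 K
T = 293 + 62.441 = 355.44 K

355.44 K


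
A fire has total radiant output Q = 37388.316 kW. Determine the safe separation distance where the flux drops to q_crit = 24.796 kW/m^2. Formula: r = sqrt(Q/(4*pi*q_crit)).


4*pi*q_crit = 311.60
Q/(4*pi*q_crit) = 119.99
r = sqrt(119.99) = 10.954 m

10.954 m


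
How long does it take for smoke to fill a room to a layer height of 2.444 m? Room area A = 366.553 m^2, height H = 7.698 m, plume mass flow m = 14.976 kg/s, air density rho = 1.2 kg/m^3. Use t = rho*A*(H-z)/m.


H - z = 5.254 m
t = 1.2 * 366.553 * 5.254 / 14.976 = 154.32 s

154.32 s


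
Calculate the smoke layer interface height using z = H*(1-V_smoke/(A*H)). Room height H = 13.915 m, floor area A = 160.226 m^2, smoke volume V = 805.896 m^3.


V/(A*H) = 0.36146
1 - 0.36146 = 0.63854
z = 13.915 * 0.63854 = 8.8853 m

8.8853 m


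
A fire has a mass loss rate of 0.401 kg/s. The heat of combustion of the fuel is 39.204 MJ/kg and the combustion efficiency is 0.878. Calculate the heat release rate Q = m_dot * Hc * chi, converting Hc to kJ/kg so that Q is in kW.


Hc = 39.204 MJ/kg = 39.204 * 1000 kJ/kg = 39204 kJ/kg
Q = 0.401 kg/s * 39204 kJ/kg * 0.878 = 13803 kW

13803 kW


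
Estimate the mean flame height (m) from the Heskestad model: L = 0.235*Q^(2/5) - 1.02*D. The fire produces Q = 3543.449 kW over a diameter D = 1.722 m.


Q^(2/5) = 26.289
0.235 * Q^(2/5) = 6.1779
1.02 * D = 1.7564
L = 4.4214 m

4.4214 m


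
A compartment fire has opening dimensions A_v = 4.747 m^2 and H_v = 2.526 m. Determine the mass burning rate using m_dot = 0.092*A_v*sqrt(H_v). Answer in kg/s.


sqrt(H_v) = 1.5893
m_dot = 0.092 * 4.747 * 1.5893 = 0.69410 kg/s

0.69410 kg/s


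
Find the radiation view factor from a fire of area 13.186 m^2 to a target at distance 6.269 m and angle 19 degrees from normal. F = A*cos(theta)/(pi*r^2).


cos(19 deg) = 0.94552
pi*r^2 = 123.47
F = 13.186 * 0.94552 / 123.47 = 0.10098

0.10098


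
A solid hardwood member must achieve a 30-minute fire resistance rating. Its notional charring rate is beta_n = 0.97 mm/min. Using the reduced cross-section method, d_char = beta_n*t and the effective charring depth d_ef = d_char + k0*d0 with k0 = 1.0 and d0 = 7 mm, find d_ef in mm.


d_char = 0.97 * 30 = 29.1 mm
d_ef = 29.1 + 1.0*7 = 36.1 mm

36.1 mm


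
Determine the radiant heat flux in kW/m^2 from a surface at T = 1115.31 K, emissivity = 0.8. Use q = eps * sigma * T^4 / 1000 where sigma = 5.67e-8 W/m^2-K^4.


T^4 = 1.5473e+12
q = 0.8 * 5.67e-8 * 1.5473e+12 / 1000 = 70.187 kW/m^2

70.187 kW/m^2


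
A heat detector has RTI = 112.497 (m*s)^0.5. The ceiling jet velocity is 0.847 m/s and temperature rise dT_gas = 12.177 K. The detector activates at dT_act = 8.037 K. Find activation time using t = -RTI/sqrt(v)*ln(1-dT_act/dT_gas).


dT_act/dT_gas = 0.66001
ln(1 - 0.66001) = -1.0789
t = -112.497 / sqrt(0.847) * -1.0789 = 131.87 s

131.87 s


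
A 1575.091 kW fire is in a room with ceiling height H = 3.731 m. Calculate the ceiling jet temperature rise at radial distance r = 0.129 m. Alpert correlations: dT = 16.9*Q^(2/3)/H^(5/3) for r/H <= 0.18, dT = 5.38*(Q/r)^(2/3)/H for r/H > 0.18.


r/H = 0.129 / 3.731 = 0.034575
r/H <= 0.18, so dT = 16.9*Q^(2/3)/H^(5/3)
Q^(2/3) = 135.37
H^(5/3) = 8.9752
dT = 16.9 * 135.37 / 8.9752 = 254.91 K

254.91 K


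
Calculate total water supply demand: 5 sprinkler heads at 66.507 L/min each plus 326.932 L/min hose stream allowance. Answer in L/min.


Sprinkler demand = 5 * 66.507 = 332.535 L/min
Total = 332.535 + 326.932 = 659.467 L/min

659.467 L/min


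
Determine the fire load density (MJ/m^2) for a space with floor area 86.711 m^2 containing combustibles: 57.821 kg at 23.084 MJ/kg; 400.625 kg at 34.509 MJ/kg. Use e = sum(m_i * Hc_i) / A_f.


Total energy = 57.821*23.084 + 400.625*34.509
= 1334.740 + 13825.17
= 15159.91 MJ
e = 15159.91 / 86.711 = 174.83 MJ/m^2

174.83 MJ/m^2


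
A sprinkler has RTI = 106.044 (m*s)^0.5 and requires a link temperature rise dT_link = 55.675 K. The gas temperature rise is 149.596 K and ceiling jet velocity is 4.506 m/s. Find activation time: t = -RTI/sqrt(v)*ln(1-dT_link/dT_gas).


dT_link/dT_gas = 0.37217
ln(1 - 0.37217) = -0.46548
t = -106.044 / sqrt(4.506) * -0.46548 = 23.254 s

23.254 s


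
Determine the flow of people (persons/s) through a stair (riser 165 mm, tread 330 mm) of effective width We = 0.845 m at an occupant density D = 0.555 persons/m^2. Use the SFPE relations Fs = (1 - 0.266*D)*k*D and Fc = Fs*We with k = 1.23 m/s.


1 - 0.266*D = 1 - 0.266*0.555 = 0.85237
Fs = 0.85237 * 1.23 * 0.555 = 0.58187 persons/(s*m)
Fc = 0.58187 * 0.845 = 0.49168 persons/s

0.49168 persons/s


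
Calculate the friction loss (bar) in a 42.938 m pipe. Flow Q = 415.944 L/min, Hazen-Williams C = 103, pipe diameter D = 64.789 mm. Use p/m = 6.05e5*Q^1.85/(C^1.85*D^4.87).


Q^1.85 = 70019
C^1.85 = 5293.6
D^4.87 = 6.6376e+08
p/m = 0.012056 bar/m
p_total = 0.012056 * 42.938 = 0.51767 bar

0.51767 bar


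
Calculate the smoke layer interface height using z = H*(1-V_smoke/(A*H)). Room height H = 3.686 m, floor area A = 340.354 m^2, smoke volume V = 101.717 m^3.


V/(A*H) = 0.081079
1 - 0.081079 = 0.91892
z = 3.686 * 0.91892 = 3.3871 m

3.3871 m


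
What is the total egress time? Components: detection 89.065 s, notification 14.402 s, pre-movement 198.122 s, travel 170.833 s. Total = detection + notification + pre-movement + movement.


Total = 89.065 + 14.402 + 198.122 + 170.833 = 472.422 s

472.422 s


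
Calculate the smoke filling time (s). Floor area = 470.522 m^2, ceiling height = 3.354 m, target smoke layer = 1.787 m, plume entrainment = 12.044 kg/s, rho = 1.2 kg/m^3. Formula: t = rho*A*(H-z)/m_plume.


H - z = 1.567 m
t = 1.2 * 470.522 * 1.567 / 12.044 = 73.461 s

73.461 s


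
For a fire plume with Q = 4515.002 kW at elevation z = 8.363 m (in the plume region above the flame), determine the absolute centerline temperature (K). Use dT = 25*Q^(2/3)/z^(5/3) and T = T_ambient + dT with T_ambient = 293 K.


Q^(2/3) = 273.17
z^(5/3) = 34.456
dT = 25 * 273.17 / 34.456 = 198.20 K
T = 293 + 198.20 = 491.20 K

491.20 K


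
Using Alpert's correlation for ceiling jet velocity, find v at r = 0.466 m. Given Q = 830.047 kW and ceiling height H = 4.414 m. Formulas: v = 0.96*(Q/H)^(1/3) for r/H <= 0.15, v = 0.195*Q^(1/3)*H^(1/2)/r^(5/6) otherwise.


r/H = 0.466 / 4.414 = 0.10557
r/H <= 0.15, so v = 0.96*(Q/H)^(1/3)
Q/H = 188.05
(Q/H)^(1/3) = 5.7291
v = 0.96 * 5.7291 = 5.5000 m/s

5.5000 m/s


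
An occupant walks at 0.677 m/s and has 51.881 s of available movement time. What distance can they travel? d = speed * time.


d = 0.677 * 51.881 = 35.123 m

35.123 m


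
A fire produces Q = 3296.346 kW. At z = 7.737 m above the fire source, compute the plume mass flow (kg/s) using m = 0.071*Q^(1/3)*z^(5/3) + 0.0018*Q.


Q^(1/3) = 14.883
z^(5/3) = 30.266
First term = 0.071 * 14.883 * 30.266 = 31.981
Second term = 0.0018 * 3296.346 = 5.9334
m = 37.914 kg/s

37.914 kg/s


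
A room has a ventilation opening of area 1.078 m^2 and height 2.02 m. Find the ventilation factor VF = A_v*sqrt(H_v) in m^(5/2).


sqrt(H_v) = 1.4213
VF = 1.078 * 1.4213 = 1.5321 m^(5/2)

1.5321 m^(5/2)


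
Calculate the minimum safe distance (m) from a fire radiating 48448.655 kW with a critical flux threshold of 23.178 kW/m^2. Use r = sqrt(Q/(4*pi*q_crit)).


4*pi*q_crit = 291.26
Q/(4*pi*q_crit) = 166.34
r = sqrt(166.34) = 12.897 m

12.897 m


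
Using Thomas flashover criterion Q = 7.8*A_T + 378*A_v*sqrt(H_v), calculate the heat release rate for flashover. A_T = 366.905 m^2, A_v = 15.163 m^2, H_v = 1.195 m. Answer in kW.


7.8*A_T = 2861.859
sqrt(H_v) = 1.0932
378*A_v*sqrt(H_v) = 6265.6
Q = 2861.859 + 6265.6 = 9127.4 kW

9127.4 kW


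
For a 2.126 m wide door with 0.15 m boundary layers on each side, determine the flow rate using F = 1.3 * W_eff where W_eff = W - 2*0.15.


W_eff = 2.126 - 0.30 = 1.826 m
F = 1.3 * 1.826 = 2.3738 persons/s

2.3738 persons/s


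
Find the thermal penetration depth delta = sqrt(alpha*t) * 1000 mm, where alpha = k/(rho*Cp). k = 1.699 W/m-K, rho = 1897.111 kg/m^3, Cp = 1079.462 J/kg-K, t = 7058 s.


alpha = 1.699 / (1897.111 * 1079.462) = 8.2965e-07 m^2/s
alpha * t = 0.0058556
delta = sqrt(0.0058556) * 1000 = 76.522 mm

76.522 mm


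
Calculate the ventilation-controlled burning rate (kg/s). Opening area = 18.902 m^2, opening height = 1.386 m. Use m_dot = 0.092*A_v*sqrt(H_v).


sqrt(H_v) = 1.1773
m_dot = 0.092 * 18.902 * 1.1773 = 2.0473 kg/s

2.0473 kg/s


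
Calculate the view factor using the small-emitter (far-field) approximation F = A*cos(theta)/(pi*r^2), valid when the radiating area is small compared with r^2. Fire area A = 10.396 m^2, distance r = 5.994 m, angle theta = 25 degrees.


cos(25 deg) = 0.90631
pi*r^2 = 112.87
F = 10.396 * 0.90631 / 112.87 = 0.083475

0.083475


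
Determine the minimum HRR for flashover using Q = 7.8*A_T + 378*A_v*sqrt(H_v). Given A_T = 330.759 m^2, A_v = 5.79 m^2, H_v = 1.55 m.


7.8*A_T = 2579.9
sqrt(H_v) = 1.2450
378*A_v*sqrt(H_v) = 2724.8
Q = 2579.9 + 2724.8 = 5304.7 kW

5304.7 kW


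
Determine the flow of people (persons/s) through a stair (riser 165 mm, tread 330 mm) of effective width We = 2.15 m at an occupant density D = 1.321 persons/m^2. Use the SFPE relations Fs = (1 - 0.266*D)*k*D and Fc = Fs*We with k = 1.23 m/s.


1 - 0.266*D = 1 - 0.266*1.321 = 0.64861
Fs = 0.64861 * 1.23 * 1.321 = 1.0539 persons/(s*m)
Fc = 1.0539 * 2.15 = 2.2659 persons/s

2.2659 persons/s


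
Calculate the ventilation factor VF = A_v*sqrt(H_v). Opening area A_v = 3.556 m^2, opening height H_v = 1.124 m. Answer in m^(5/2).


sqrt(H_v) = 1.0602
VF = 3.556 * 1.0602 = 3.7700 m^(5/2)

3.7700 m^(5/2)


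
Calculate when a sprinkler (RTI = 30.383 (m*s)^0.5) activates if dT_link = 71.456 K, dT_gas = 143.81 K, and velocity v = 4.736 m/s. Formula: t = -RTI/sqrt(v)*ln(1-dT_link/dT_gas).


dT_link/dT_gas = 0.49688
ln(1 - 0.49688) = -0.68692
t = -30.383 / sqrt(4.736) * -0.68692 = 9.5903 s

9.5903 s


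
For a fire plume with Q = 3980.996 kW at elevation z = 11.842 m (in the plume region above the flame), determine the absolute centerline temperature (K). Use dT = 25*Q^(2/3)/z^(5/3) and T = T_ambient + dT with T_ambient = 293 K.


Q^(2/3) = 251.19
z^(5/3) = 61.524
dT = 25 * 251.19 / 61.524 = 102.07 K
T = 293 + 102.07 = 395.07 K

395.07 K


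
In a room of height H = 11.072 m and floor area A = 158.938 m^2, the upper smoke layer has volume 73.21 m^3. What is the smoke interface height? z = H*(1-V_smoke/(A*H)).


V/(A*H) = 0.041602
1 - 0.041602 = 0.95840
z = 11.072 * 0.95840 = 10.611 m

10.611 m


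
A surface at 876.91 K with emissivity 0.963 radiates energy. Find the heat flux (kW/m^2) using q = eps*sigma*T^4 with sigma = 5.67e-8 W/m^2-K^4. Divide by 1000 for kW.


T^4 = 5.9132e+11
q = 0.963 * 5.67e-8 * 5.9132e+11 / 1000 = 32.287 kW/m^2

32.287 kW/m^2


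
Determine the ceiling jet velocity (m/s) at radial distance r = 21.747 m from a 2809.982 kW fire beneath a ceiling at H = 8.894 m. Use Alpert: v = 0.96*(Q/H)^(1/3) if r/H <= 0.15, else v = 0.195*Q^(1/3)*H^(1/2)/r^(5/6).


r/H = 21.747 / 8.894 = 2.4451
r/H > 0.15, so v = 0.195*Q^(1/3)*H^(1/2)/r^(5/6)
Q^(1/3) = 14.111
H^(1/2) = 2.9823
r^(5/6) = 13.017
v = 0.195 * 14.111 * 2.9823 / 13.017 = 0.63045 m/s

0.63045 m/s


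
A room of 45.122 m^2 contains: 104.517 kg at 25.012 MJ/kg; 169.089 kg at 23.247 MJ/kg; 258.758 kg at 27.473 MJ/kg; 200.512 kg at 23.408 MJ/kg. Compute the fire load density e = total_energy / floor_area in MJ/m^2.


Total energy = 104.517*25.012 + 169.089*23.247 + 258.758*27.473 + 200.512*23.408
= 2614.179 + 3930.812 + 7108.859 + 4693.585
= 18347.43 MJ
e = 18347.43 / 45.122 = 406.62 MJ/m^2

406.62 MJ/m^2


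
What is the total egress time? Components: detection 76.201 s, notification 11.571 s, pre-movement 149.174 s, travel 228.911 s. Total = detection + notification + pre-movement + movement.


Total = 76.201 + 11.571 + 149.174 + 228.911 = 465.857 s

465.857 s


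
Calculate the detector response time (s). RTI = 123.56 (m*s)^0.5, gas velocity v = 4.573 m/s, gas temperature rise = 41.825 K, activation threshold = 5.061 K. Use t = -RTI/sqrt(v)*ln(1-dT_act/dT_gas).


dT_act/dT_gas = 0.12100
ln(1 - 0.12100) = -0.12898
t = -123.56 / sqrt(4.573) * -0.12898 = 7.4522 s

7.4522 s


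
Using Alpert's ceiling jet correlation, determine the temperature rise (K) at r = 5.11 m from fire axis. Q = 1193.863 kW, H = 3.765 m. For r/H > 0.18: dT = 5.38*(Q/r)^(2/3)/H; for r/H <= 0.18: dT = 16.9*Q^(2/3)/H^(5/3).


r/H = 5.11 / 3.765 = 1.3572
r/H > 0.18, so dT = 5.38*(Q/r)^(2/3)/H
Q/r = 233.63
(Q/r)^(2/3) = 37.933
dT = 5.38 * 37.933 / 3.765 = 54.205 K

54.205 K


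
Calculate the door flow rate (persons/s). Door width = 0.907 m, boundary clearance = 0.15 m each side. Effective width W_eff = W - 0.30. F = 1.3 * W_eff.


W_eff = 0.907 - 0.30 = 0.607 m
F = 1.3 * 0.607 = 0.78910 persons/s

0.78910 persons/s


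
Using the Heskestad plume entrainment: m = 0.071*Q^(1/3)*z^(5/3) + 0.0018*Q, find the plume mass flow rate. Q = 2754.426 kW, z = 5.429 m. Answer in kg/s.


Q^(1/3) = 14.018
z^(5/3) = 16.770
First term = 0.071 * 14.018 * 16.770 = 16.690
Second term = 0.0018 * 2754.426 = 4.9580
m = 21.648 kg/s

21.648 kg/s


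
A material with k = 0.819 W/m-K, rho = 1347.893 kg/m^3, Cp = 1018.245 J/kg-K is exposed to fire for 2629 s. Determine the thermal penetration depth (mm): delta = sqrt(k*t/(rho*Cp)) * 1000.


alpha = 0.819 / (1347.893 * 1018.245) = 5.9673e-07 m^2/s
alpha * t = 0.0015688
delta = sqrt(0.0015688) * 1000 = 39.608 mm

39.608 mm


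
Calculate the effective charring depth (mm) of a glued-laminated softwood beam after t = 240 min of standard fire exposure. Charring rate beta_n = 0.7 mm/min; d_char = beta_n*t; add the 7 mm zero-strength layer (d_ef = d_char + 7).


d_char = 0.7 * 240 = 168 mm
d_ef = 168 + 1.0*7 = 175 mm

175 mm


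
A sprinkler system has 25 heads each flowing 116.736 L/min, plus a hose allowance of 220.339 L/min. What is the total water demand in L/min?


Sprinkler demand = 25 * 116.736 = 2918.4 L/min
Total = 2918.4 + 220.339 = 3138.739 L/min

3138.739 L/min


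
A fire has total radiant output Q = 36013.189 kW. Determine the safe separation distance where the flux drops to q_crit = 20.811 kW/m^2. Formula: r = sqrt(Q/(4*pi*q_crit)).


4*pi*q_crit = 261.52
Q/(4*pi*q_crit) = 137.71
r = sqrt(137.71) = 11.735 m

11.735 m


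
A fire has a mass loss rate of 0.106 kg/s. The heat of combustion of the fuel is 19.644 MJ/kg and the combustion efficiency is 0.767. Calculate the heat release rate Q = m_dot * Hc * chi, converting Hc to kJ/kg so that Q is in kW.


Hc = 19.644 MJ/kg = 19.644 * 1000 kJ/kg = 19644 kJ/kg
Q = 0.106 kg/s * 19644 kJ/kg * 0.767 = 1597.1 kW

1597.1 kW


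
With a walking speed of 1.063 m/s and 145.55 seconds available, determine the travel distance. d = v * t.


d = 1.063 * 145.55 = 154.72 m

154.72 m


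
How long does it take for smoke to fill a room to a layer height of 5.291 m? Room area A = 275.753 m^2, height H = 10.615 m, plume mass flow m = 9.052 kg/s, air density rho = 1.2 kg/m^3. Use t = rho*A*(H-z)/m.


H - z = 5.324 m
t = 1.2 * 275.753 * 5.324 / 9.052 = 194.62 s

194.62 s


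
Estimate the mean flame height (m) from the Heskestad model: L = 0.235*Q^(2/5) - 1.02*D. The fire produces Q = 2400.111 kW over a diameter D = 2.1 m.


Q^(2/5) = 22.495
0.235 * Q^(2/5) = 5.2864
1.02 * D = 2.142
L = 3.1444 m

3.1444 m


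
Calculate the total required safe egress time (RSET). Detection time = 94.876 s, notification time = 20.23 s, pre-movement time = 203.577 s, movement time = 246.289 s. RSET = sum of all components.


Total = 94.876 + 20.23 + 203.577 + 246.289 = 564.972 s

564.972 s


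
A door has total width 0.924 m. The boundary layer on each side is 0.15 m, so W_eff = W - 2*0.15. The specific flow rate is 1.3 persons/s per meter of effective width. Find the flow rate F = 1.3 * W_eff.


W_eff = 0.924 - 0.30 = 0.624 m
F = 1.3 * 0.624 = 0.81120 persons/s

0.81120 persons/s


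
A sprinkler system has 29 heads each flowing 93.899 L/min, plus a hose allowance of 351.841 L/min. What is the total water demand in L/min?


Sprinkler demand = 29 * 93.899 = 2723.071 L/min
Total = 2723.071 + 351.841 = 3074.912 L/min

3074.912 L/min


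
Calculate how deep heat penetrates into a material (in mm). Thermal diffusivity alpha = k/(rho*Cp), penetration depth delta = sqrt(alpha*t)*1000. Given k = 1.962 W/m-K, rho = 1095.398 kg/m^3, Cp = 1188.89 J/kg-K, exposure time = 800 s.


alpha = 1.962 / (1095.398 * 1188.89) = 1.5066e-06 m^2/s
alpha * t = 0.0012052
delta = sqrt(0.0012052) * 1000 = 34.717 mm

34.717 mm


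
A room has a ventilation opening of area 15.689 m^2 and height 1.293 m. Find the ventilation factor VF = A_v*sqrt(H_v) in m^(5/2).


sqrt(H_v) = 1.1371
VF = 15.689 * 1.1371 = 17.840 m^(5/2)

17.840 m^(5/2)


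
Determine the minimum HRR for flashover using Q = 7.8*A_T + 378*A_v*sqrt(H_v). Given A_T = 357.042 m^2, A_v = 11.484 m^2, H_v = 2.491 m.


7.8*A_T = 2784.9
sqrt(H_v) = 1.5783
378*A_v*sqrt(H_v) = 6851.3
Q = 2784.9 + 6851.3 = 9636.2 kW

9636.2 kW


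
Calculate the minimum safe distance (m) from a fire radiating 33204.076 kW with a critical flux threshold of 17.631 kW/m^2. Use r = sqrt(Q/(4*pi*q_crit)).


4*pi*q_crit = 221.56
Q/(4*pi*q_crit) = 149.87
r = sqrt(149.87) = 12.242 m

12.242 m


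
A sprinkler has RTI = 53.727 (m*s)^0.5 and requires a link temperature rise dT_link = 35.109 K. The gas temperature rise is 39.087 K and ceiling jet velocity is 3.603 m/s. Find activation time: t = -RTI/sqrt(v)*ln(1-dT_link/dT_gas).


dT_link/dT_gas = 0.89823
ln(1 - 0.89823) = -2.2850
t = -53.727 / sqrt(3.603) * -2.2850 = 64.677 s

64.677 s


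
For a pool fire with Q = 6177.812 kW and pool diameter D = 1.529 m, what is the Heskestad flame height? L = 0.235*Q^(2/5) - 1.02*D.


Q^(2/5) = 32.835
0.235 * Q^(2/5) = 7.7162
1.02 * D = 1.5596
L = 6.1566 m

6.1566 m


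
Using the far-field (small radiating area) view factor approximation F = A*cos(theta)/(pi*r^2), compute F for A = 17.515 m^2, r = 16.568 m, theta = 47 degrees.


cos(47 deg) = 0.68200
pi*r^2 = 862.36
F = 17.515 * 0.68200 / 862.36 = 0.013852

0.013852


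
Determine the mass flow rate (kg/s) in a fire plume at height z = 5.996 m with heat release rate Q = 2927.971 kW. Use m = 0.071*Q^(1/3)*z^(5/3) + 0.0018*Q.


Q^(1/3) = 14.306
z^(5/3) = 19.790
First term = 0.071 * 14.306 * 19.790 = 20.101
Second term = 0.0018 * 2927.971 = 5.2703
m = 25.371 kg/s

25.371 kg/s


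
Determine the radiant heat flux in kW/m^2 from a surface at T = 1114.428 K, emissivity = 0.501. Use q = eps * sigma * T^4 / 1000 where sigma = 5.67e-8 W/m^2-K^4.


T^4 = 1.5424e+12
q = 0.501 * 5.67e-8 * 1.5424e+12 / 1000 = 43.816 kW/m^2

43.816 kW/m^2


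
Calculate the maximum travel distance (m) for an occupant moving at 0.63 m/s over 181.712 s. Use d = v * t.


d = 0.63 * 181.712 = 114.48 m

114.48 m


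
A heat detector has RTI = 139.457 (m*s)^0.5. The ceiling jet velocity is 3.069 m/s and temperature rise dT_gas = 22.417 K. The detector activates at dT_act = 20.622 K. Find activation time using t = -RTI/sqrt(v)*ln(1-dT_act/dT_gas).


dT_act/dT_gas = 0.91993
ln(1 - 0.91993) = -2.5248
t = -139.457 / sqrt(3.069) * -2.5248 = 200.99 s

200.99 s


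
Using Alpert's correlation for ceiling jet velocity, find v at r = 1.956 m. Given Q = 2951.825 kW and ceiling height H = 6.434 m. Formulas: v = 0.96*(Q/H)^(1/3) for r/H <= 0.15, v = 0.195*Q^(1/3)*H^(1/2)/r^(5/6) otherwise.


r/H = 1.956 / 6.434 = 0.30401
r/H > 0.15, so v = 0.195*Q^(1/3)*H^(1/2)/r^(5/6)
Q^(1/3) = 14.345
H^(1/2) = 2.5365
r^(5/6) = 1.7491
v = 0.195 * 14.345 * 2.5365 / 1.7491 = 4.0566 m/s

4.0566 m/s


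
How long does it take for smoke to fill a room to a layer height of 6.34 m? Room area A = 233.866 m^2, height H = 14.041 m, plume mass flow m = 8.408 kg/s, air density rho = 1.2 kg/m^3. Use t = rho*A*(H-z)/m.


H - z = 7.701 m
t = 1.2 * 233.866 * 7.701 / 8.408 = 257.04 s

257.04 s


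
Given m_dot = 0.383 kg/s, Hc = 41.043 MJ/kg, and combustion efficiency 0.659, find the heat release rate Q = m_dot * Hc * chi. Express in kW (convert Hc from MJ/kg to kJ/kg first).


Hc = 41.043 MJ/kg = 41.043 * 1000 kJ/kg = 41043 kJ/kg
Q = 0.383 kg/s * 41043 kJ/kg * 0.659 = 10359 kW

10359 kW


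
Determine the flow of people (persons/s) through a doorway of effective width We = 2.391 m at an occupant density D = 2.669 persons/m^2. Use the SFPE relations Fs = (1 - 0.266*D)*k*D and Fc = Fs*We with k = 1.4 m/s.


1 - 0.266*D = 1 - 0.266*2.669 = 0.29005
Fs = 0.29005 * 1.4 * 2.669 = 1.0838 persons/(s*m)
Fc = 1.0838 * 2.391 = 2.5913 persons/s

2.5913 persons/s


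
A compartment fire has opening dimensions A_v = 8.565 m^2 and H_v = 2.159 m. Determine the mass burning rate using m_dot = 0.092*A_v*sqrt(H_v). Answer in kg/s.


sqrt(H_v) = 1.4694
m_dot = 0.092 * 8.565 * 1.4694 = 1.1578 kg/s

1.1578 kg/s


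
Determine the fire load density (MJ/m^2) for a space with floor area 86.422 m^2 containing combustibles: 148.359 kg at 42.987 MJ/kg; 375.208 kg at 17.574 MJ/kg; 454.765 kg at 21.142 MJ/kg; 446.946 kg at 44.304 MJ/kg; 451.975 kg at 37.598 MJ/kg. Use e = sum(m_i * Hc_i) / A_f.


Total energy = 148.359*42.987 + 375.208*17.574 + 454.765*21.142 + 446.946*44.304 + 451.975*37.598
= 6377.508 + 6593.905 + 9614.642 + 19801.50 + 16993.36
= 59380.91 MJ
e = 59380.91 / 86.422 = 687.10 MJ/m^2

687.10 MJ/m^2


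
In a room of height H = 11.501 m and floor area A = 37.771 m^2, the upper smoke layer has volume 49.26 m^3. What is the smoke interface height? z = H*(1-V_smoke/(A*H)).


V/(A*H) = 0.11340
1 - 0.11340 = 0.88660
z = 11.501 * 0.88660 = 10.197 m

10.197 m


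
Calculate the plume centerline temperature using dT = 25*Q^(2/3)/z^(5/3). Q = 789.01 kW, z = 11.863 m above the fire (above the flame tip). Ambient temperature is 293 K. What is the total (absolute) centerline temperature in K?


Q^(2/3) = 85.386
z^(5/3) = 61.706
dT = 25 * 85.386 / 61.706 = 34.594 K
T = 293 + 34.594 = 327.59 K

327.59 K


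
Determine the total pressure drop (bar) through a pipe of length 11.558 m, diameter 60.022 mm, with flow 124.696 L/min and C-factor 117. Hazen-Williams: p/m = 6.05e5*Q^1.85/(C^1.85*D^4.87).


Q^1.85 = 7539.2
C^1.85 = 6701.1
D^4.87 = 4.5748e+08
p/m = 0.0014879 bar/m
p_total = 0.0014879 * 11.558 = 0.017197 bar

0.017197 bar


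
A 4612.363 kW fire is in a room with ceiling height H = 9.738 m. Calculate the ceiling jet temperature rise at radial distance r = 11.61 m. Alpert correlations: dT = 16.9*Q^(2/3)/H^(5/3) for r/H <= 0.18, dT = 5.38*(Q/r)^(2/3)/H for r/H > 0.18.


r/H = 11.61 / 9.738 = 1.1922
r/H > 0.18, so dT = 5.38*(Q/r)^(2/3)/H
Q/r = 397.28
(Q/r)^(2/3) = 54.042
dT = 5.38 * 54.042 / 9.738 = 29.857 K

29.857 K


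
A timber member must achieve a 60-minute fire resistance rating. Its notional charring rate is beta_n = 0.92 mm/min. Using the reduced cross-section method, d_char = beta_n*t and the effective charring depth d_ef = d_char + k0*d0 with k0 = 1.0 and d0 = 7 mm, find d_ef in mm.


d_char = 0.92 * 60 = 55.2 mm
d_ef = 55.2 + 1.0*7 = 62.2 mm

62.2 mm


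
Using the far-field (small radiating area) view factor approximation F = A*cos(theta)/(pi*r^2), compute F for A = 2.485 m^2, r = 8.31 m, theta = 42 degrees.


cos(42 deg) = 0.74314
pi*r^2 = 216.95
F = 2.485 * 0.74314 / 216.95 = 0.0085123

0.0085123
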